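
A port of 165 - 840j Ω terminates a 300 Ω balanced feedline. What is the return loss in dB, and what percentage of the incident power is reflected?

RL ≈ 1.05 dB; 78.5% of incident power reflected

Γ = (-135 − j840)/(465 − j840), |Γ| = 0.886
RL = −20·log₁₀(0.886) = 1.05 dB
P_refl/P_inc = |Γ|² = 0.785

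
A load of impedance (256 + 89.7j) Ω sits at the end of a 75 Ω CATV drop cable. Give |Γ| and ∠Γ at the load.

Γ = (Z_L − Z_0)/(Z_L + Z_0) = (181 + j89.7)/(331 + j89.7)
|Γ| = 202/343 = 0.589

Γ ≈ 0.589 ∠ 11.2°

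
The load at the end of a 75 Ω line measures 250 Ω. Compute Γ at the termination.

Γ = 0.538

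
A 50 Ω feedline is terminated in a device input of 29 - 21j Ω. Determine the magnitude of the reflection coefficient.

Γ = (Z_L − Z_0)/(Z_L + Z_0) = (-21 − j21)/(79 − j21)
|Γ| = 29.7/81.7

|Γ| ≈ 0.363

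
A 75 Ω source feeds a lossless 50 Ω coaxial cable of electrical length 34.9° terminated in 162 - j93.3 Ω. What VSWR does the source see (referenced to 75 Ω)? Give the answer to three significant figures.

tan(βl) = 0.698
Z_in = Z_0·(Z_L + jZ_0·tanβl)/(Z_0 + jZ_L·tanβl) = 23.1 − j48.1 Ω
Γ_s = (Z_in − Z_s)/(Z_in + Z_s) = (-51.9 − j48.1)/(98.1 − j48.1), |Γ_s| = 0.647
VSWR = (1 + |Γ_s|)/(1 − |Γ_s|)

VSWR ≈ 4.67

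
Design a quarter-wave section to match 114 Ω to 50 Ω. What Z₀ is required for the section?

Z_qwt ≈ 75.5 Ω

Z_qwt = √(Z_0·R_L) = √(50 × 114) = √5700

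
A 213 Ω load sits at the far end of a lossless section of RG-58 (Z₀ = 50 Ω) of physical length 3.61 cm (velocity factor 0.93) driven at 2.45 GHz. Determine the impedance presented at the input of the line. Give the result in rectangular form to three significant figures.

Z_in ≈ 13.9 + j20.9 Ω

λ = v/f = 0.93·c / 2.45 GHz = 0.114 m
βl = 2π·l/λ = 2π × 0.317 = 114°
tan(βl) = tan(114°) = -2.23
Z_in = Z_0·(Z_L + jZ_0·tanβl)/(Z_0 + jZ_L·tanβl)
     = 50·(213 − j112)/(50 − j476)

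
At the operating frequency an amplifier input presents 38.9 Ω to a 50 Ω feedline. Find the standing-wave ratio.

Γ = (38.9 − 50)/(38.9 + 50) = -0.125
VSWR = (1 + 0.125)/(1 − 0.125)

VSWR ≈ 1.29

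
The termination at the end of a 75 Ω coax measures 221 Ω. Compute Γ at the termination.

Γ = 0.493

Γ = (Z_L − Z_0)/(Z_L + Z_0) = (221 − 75)/(221 + 75) = 146/296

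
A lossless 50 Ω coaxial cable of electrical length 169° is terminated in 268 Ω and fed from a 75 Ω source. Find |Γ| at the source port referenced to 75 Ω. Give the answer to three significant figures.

tan(βl) = -0.194
Z_in = Z_0·(Z_L + jZ_0·tanβl)/(Z_0 + jZ_L·tanβl) = 133 + j129 Ω
Γ_s = (Z_in − Z_s)/(Z_in + Z_s) = (58.4 + j129)/(208 + j129), |Γ_s| = 0.578

|Γ| ≈ 0.578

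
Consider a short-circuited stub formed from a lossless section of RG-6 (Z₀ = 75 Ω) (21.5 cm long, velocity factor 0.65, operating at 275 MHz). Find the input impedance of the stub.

Z_in ≈ −j216 Ω

λ = v/f = 0.65·c / 275 MHz = 0.709 m
βl = 2π·l/λ = 2π × 0.303 = 109°
tan(βl) = -2.88
For a short-circuited stub, Z_in = jZ_0·tan(βl)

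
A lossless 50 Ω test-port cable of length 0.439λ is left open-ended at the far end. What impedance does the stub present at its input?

βl = 2π × 0.439 = 158°
tan(βl) = -0.403
For an open-ended stub, Z_in = −jZ_0·cot(βl) = −jZ_0/tan(βl)

Z_in ≈ +j124 Ω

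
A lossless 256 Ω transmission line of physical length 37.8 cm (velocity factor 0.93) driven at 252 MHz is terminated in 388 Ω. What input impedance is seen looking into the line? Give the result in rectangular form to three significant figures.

λ = v/f = 0.93·c / 252 MHz = 1.11 m
βl = 2π·l/λ = 2π × 0.341 = 123°
tan(βl) = tan(123°) = -1.55
Z_in = Z_0·(Z_L + jZ_0·tanβl)/(Z_0 + jZ_L·tanβl)
     = 256·(388 − j396)/(256 − j600)

Z_in ≈ 203 + j79.1 Ω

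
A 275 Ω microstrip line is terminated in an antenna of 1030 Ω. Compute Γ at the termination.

Γ = (Z_L − Z_0)/(Z_L + Z_0) = (1030 − 275)/(1030 + 275) = 755/1305

Γ = 0.579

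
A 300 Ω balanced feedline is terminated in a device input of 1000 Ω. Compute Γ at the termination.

Γ = (Z_L − Z_0)/(Z_L + Z_0) = (1000 − 300)/(1000 + 300) = 700/1300

Γ = 0.538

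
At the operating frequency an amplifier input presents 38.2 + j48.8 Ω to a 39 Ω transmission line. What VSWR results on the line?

Γ = (Z_L − Z_0)/(Z_L + Z_0) = (-0.8 + j48.8)/(77.2 + j48.8)
|Γ| = 48.8/91.3 = 0.534
VSWR = (1 + |Γ|)/(1 − |Γ|) = 1.53/0.466

VSWR ≈ 3.3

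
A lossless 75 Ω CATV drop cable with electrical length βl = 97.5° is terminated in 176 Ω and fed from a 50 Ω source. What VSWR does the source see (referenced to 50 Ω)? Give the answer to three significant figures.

tan(βl) = -7.6
Z_in = Z_0·(Z_L + jZ_0·tanβl)/(Z_0 + jZ_L·tanβl) = 32.4 + j8.06 Ω
Γ_s = (Z_in − Z_s)/(Z_in + Z_s) = (-17.6 + j8.06)/(82.4 + j8.06), |Γ_s| = 0.234
VSWR = (1 + |Γ_s|)/(1 − |Γ_s|)

VSWR ≈ 1.61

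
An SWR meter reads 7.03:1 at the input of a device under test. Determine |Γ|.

|Γ| = (S − 1)/(S + 1) = (7.03 − 1)/(7.03 + 1) = 6.03/8.03

|Γ| ≈ 0.751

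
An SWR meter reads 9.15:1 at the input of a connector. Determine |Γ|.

|Γ| ≈ 0.803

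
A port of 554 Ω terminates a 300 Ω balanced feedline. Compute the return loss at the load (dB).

RL ≈ 10.5 dB

Γ = (554 − 300)/(554 + 300) = 0.297
RL = −20·log₁₀|Γ| = −20·log₁₀(0.297)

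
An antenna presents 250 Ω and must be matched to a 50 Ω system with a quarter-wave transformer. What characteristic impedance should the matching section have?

Z_qwt ≈ 112 Ω

Z_qwt = √(Z_0·R_L) = √(50 × 250) = √12500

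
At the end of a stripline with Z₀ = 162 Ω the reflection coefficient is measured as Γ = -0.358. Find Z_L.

Z_L = Z_0·(1 + Γ)/(1 − Γ) = 162·(0.642)/(1.36)

Z_L ≈ 76.6 Ω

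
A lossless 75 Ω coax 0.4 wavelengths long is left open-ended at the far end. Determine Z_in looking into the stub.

Z_in ≈ +j103 Ω

βl = 2π × 0.4 = 144°
tan(βl) = -0.727
For an open-ended stub, Z_in = −jZ_0·cot(βl) = −jZ_0/tan(βl)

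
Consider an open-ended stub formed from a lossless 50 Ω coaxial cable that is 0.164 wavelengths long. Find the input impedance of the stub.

βl = 2π × 0.164 = 59°
tan(βl) = 1.67
For an open-ended stub, Z_in = −jZ_0·cot(βl) = −jZ_0/tan(βl)

Z_in ≈ −j30 Ω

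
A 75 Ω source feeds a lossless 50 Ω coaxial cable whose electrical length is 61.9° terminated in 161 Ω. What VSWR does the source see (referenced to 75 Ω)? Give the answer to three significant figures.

tan(βl) = 1.87
Z_in = Z_0·(Z_L + jZ_0·tanβl)/(Z_0 + jZ_L·tanβl) = 19.4 − j23.5 Ω
Γ_s = (Z_in − Z_s)/(Z_in + Z_s) = (-55.6 − j23.5)/(94.4 − j23.5), |Γ_s| = 0.62
VSWR = (1 + |Γ_s|)/(1 − |Γ_s|)

VSWR ≈ 4.26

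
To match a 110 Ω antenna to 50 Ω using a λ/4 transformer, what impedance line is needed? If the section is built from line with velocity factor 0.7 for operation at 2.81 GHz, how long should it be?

Z_qwt = √(Z_0·R_L) = √(50 × 110) = √5500
λ = 0.7·c/f = 0.0747 m, so l = λ/4 = 0.0187 m

Z_qwt ≈ 74.2 Ω; length ≈ 1.87 cm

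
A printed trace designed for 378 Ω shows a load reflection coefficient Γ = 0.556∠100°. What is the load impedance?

Z_L ≈ 174 + j276 Ω

Z_L = Z_0·(1 + Γ)/(1 − Γ) = 378·(0.903 + j0.548)/(1.1 − j0.548)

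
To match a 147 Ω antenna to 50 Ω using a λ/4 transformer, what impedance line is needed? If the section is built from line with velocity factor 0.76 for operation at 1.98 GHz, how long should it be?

Z_qwt ≈ 85.7 Ω; length ≈ 2.88 cm

Z_qwt = √(Z_0·R_L) = √(50 × 147) = √7350
λ = 0.76·c/f = 0.115 m, so l = λ/4 = 0.0288 m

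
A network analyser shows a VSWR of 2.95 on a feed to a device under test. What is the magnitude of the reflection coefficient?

|Γ| = (S − 1)/(S + 1) = (2.95 − 1)/(2.95 + 1) = 1.95/3.95

|Γ| ≈ 0.494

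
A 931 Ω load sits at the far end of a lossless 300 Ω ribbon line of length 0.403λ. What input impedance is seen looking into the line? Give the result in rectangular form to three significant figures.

βl = 2π × 0.403 = 145°
tan(βl) = tan(145°) = -0.698
Z_in = Z_0·(Z_L + jZ_0·tanβl)/(Z_0 + jZ_L·tanβl)
     = 300·(931 − j209)/(300 − j650)

Z_in ≈ 243 + j317 Ω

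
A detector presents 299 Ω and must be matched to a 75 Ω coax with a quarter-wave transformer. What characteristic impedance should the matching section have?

Z_qwt ≈ 150 Ω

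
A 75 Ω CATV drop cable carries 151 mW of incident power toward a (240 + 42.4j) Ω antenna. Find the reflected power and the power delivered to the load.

|Γ| = |(165 + j42.4)/(315 + j42.4)| = 0.536
|Γ|² = 0.287
P_refl = |Γ|²·P_inc = 43.4 mW, P_del = (1 − |Γ|²)·P_inc = 108 mW

P_reflected ≈ 43.4 mW; P_delivered ≈ 108 mW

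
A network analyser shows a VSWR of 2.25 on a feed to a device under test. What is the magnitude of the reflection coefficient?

|Γ| ≈ 0.385

|Γ| = (S − 1)/(S + 1) = (2.25 − 1)/(2.25 + 1) = 1.25/3.25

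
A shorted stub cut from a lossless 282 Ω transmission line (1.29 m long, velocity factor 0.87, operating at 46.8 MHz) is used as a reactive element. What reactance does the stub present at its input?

λ = v/f = 0.87·c / 46.8 MHz = 5.58 m
βl = 2π·l/λ = 2π × 0.231 = 83.3°
tan(βl) = 8.48
For a shorted stub, Z_in = jZ_0·tan(βl)

X_in ≈ 2390 Ω (inductive)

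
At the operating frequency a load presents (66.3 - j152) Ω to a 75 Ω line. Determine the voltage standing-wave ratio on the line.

Γ = (Z_L − Z_0)/(Z_L + Z_0) = (-8.7 − j152)/(141.3 − j152)
|Γ| = 152/208 = 0.734
VSWR = (1 + |Γ|)/(1 − |Γ|) = 1.73/0.266

VSWR ≈ 6.51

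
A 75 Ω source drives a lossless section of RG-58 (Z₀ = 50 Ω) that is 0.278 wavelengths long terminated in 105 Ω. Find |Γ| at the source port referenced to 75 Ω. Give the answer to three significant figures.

βl = 2π × 0.278 = 100°
tan(βl) = -5.63
Z_in = Z_0·(Z_L + jZ_0·tanβl)/(Z_0 + jZ_L·tanβl) = 24.4 + j6.82 Ω
Γ_s = (Z_in − Z_s)/(Z_in + Z_s) = (-50.6 + j6.82)/(99.4 + j6.82), |Γ_s| = 0.513

|Γ| ≈ 0.513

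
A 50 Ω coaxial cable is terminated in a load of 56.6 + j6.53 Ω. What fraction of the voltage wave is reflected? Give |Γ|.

Γ = (Z_L − Z_0)/(Z_L + Z_0) = (6.6 + j6.53)/(106.6 + j6.53)
|Γ| = 9.28/107

|Γ| ≈ 0.0869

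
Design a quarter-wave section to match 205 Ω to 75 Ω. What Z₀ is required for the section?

Z_qwt = √(Z_0·R_L) = √(75 × 205) = √15380

Z_qwt ≈ 124 Ω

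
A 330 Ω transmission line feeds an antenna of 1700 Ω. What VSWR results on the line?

For a purely resistive load, VSWR = R_L/Z_0 or Z_0/R_L (whichever > 1) = 1700/330

VSWR ≈ 5.15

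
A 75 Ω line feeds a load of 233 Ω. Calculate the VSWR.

Γ = (233 − 75)/(233 + 75) = 0.513
VSWR = (1 + 0.513)/(1 − 0.513)

VSWR ≈ 3.11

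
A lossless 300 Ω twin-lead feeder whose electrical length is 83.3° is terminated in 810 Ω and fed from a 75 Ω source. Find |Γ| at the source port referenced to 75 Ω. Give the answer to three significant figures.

|Γ| ≈ 0.254

tan(βl) = 8.51
Z_in = Z_0·(Z_L + jZ_0·tanβl)/(Z_0 + jZ_L·tanβl) = 112 − j30.4 Ω
Γ_s = (Z_in − Z_s)/(Z_in + Z_s) = (37.4 − j30.4)/(187 − j30.4), |Γ_s| = 0.254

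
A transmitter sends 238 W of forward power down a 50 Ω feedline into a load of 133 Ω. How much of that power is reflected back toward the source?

P_reflected ≈ 49 W

Γ = (133 − 50)/(133 + 50) = 0.454
|Γ|² = 0.206
P_refl = |Γ|²·P_inc = 49 W, P_del = (1 − |Γ|²)·P_inc = 189 W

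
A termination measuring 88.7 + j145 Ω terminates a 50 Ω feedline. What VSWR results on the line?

Γ = (Z_L − Z_0)/(Z_L + Z_0) = (38.7 + j145)/(138.7 + j145)
|Γ| = 150/201 = 0.748
VSWR = (1 + |Γ|)/(1 − |Γ|) = 1.75/0.252

VSWR ≈ 6.93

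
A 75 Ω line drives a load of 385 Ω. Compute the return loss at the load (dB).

Γ = (385 − 75)/(385 + 75) = 0.674
RL = −20·log₁₀|Γ| = −20·log₁₀(0.674)

RL ≈ 3.43 dB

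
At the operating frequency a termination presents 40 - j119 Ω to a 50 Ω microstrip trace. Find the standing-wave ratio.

Γ = (Z_L − Z_0)/(Z_L + Z_0) = (-10 − j119)/(90 − j119)
|Γ| = 119/149 = 0.8
VSWR = (1 + |Γ|)/(1 − |Γ|) = 1.8/0.2

VSWR ≈ 9.02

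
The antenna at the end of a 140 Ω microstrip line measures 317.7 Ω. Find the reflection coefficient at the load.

Γ = (Z_L − Z_0)/(Z_L + Z_0) = (317.7 − 140)/(317.7 + 140) = 177.7/457.7

Γ = 0.388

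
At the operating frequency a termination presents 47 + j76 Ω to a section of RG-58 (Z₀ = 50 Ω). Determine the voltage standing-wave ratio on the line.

Γ = (Z_L − Z_0)/(Z_L + Z_0) = (-3 + j76)/(97 + j76)
|Γ| = 76.1/123 = 0.617
VSWR = (1 + |Γ|)/(1 − |Γ|) = 1.62/0.383

VSWR ≈ 4.23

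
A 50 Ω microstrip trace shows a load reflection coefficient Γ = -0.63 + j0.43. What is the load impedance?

Z_L = Z_0·(1 + Γ)/(1 − Γ) = 50·(0.37 + j0.43)/(1.63 − j0.43)

Z_L ≈ 7.36 + j15.1 Ω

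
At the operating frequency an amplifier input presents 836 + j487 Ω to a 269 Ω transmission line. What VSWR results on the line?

VSWR ≈ 4.25

Γ = (Z_L − Z_0)/(Z_L + Z_0) = (567 + j487)/(1105 + j487)
|Γ| = 747/1210 = 0.619
VSWR = (1 + |Γ|)/(1 − |Γ|) = 1.62/0.381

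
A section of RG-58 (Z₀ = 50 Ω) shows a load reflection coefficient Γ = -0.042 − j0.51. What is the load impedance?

Z_L = Z_0·(1 + Γ)/(1 − Γ) = 50·(0.958 − j0.51)/(1.04 + j0.51)

Z_L ≈ 27.4 − j37.9 Ω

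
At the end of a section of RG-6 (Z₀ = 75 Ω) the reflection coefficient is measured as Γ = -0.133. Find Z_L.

Z_L ≈ 57.4 Ω

Z_L = Z_0·(1 + Γ)/(1 − Γ) = 75·(0.867)/(1.13)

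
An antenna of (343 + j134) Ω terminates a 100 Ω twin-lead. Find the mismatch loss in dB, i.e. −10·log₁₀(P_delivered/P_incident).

mismatch loss ≈ 1.93 dB

Γ = (243 + j134)/(443 + j134), |Γ| = 0.6
|Γ|² = 0.359, so P_del/P_inc = 1 − |Γ|² = 0.641
ML = −10·log₁₀(1 − |Γ|²)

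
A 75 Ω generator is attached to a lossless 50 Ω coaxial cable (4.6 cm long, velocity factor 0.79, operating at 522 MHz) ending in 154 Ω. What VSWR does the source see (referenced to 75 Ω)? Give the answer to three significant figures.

λ = v/f = 0.79·c / 522 MHz = 0.454 m
βl = 2π·l/λ = 2π × 0.101 = 36.5°
tan(βl) = 0.739
Z_in = Z_0·(Z_L + jZ_0·tanβl)/(Z_0 + jZ_L·tanβl) = 38.5 − j50.7 Ω
Γ_s = (Z_in − Z_s)/(Z_in + Z_s) = (-36.5 − j50.7)/(114 − j50.7), |Γ_s| = 0.503
VSWR = (1 + |Γ_s|)/(1 − |Γ_s|)

VSWR ≈ 3.02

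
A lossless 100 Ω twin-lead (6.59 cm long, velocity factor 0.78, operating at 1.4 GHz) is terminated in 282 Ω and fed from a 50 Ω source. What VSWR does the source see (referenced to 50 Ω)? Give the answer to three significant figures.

λ = v/f = 0.78·c / 1.4 GHz = 0.167 m
βl = 2π·l/λ = 2π × 0.394 = 142°
tan(βl) = -0.783
Z_in = Z_0·(Z_L + jZ_0·tanβl)/(Z_0 + jZ_L·tanβl) = 77.4 + j92.6 Ω
Γ_s = (Z_in − Z_s)/(Z_in + Z_s) = (27.4 + j92.6)/(127 + j92.6), |Γ_s| = 0.613
VSWR = (1 + |Γ_s|)/(1 − |Γ_s|)

VSWR ≈ 4.17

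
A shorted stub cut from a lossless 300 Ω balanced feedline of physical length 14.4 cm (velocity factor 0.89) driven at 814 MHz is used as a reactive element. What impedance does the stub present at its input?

Z_in ≈ −j121 Ω

λ = v/f = 0.89·c / 814 MHz = 0.328 m
βl = 2π·l/λ = 2π × 0.439 = 158°
tan(βl) = -0.403
For a shorted stub, Z_in = jZ_0·tan(βl)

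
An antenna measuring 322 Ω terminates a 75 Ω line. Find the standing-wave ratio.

Γ = (322 − 75)/(322 + 75) = 0.622
VSWR = (1 + 0.622)/(1 − 0.622)

VSWR ≈ 4.29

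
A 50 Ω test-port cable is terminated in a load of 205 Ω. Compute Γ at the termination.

Γ = (Z_L − Z_0)/(Z_L + Z_0) = (205 − 50)/(205 + 50) = 155/255

Γ = 0.608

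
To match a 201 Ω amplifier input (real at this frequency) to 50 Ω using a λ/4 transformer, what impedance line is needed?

Z_qwt = √(Z_0·R_L) = √(50 × 201) = √10050

Z_qwt ≈ 100 Ω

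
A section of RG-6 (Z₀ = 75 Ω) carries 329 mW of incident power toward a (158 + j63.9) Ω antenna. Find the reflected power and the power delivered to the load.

P_reflected ≈ 61.8 mW; P_delivered ≈ 267 mW

|Γ| = |(83 + j63.9)/(233 + j63.9)| = 0.434
|Γ|² = 0.188
P_refl = |Γ|²·P_inc = 61.8 mW, P_del = (1 − |Γ|²)·P_inc = 267 mW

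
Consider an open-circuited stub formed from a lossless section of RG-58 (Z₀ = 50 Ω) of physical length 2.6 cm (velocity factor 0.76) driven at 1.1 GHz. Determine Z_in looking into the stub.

Z_in ≈ −j49.7 Ω

λ = v/f = 0.76·c / 1.1 GHz = 0.207 m
βl = 2π·l/λ = 2π × 0.125 = 45.2°
tan(βl) = 1.01
For an open-circuited stub, Z_in = −jZ_0·cot(βl) = −jZ_0/tan(βl)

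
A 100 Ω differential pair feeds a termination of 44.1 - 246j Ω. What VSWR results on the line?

Γ = (Z_L − Z_0)/(Z_L + Z_0) = (-55.9 − j246)/(144.1 − j246)
|Γ| = 252/285 = 0.885
VSWR = (1 + |Γ|)/(1 − |Γ|) = 1.88/0.115

VSWR ≈ 16.4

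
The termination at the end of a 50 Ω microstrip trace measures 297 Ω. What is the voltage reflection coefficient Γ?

Γ = 0.712

Γ = (Z_L − Z_0)/(Z_L + Z_0) = (297 − 50)/(297 + 50) = 247/347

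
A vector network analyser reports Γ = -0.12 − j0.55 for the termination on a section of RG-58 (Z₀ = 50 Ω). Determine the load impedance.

Z_L = Z_0·(1 + Γ)/(1 − Γ) = 50·(0.88 − j0.55)/(1.12 + j0.55)

Z_L ≈ 21.9 − j35.3 Ω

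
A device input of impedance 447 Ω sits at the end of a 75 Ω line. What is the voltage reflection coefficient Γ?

Γ = 0.713

Γ = (Z_L − Z_0)/(Z_L + Z_0) = (447 − 75)/(447 + 75) = 372/522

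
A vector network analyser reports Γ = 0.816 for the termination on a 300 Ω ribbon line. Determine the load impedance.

Z_L ≈ 2960 Ω

Z_L = Z_0·(1 + Γ)/(1 − Γ) = 300·(1.82)/(0.184)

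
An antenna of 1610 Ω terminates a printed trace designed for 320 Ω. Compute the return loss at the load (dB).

RL ≈ 3.5 dB

Γ = (1610 − 320)/(1610 + 320) = 0.668
RL = −20·log₁₀|Γ| = −20·log₁₀(0.668)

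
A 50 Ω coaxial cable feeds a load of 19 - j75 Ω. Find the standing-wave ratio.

Γ = (Z_L − Z_0)/(Z_L + Z_0) = (-31 − j75)/(69 − j75)
|Γ| = 81.2/102 = 0.796
VSWR = (1 + |Γ|)/(1 − |Γ|) = 1.8/0.204

VSWR ≈ 8.82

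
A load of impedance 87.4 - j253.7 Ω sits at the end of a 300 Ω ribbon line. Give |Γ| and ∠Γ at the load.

Γ ≈ 0.715 ∠ -96.7°

Γ = (Z_L − Z_0)/(Z_L + Z_0) = (-212.6 − j253.7)/(387.4 − j253.7)
|Γ| = 331/463 = 0.715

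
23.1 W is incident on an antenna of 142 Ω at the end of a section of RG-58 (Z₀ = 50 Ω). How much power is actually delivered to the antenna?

P_delivered ≈ 17.8 W

Γ = (142 − 50)/(142 + 50) = 0.479
|Γ|² = 0.23
P_refl = |Γ|²·P_inc = 5.3 W, P_del = (1 − |Γ|²)·P_inc = 17.8 W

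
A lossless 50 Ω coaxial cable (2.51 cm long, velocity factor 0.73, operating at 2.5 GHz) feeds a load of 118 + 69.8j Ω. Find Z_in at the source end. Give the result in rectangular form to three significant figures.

Z_in ≈ 15.1 + j1.24 Ω

λ = v/f = 0.73·c / 2.5 GHz = 0.0876 m
βl = 2π·l/λ = 2π × 0.287 = 103°
tan(βl) = tan(103°) = -4.28
Z_in = Z_0·(Z_L + jZ_0·tanβl)/(Z_0 + jZ_L·tanβl)
     = 50·(118 − j144)/(349 − j505)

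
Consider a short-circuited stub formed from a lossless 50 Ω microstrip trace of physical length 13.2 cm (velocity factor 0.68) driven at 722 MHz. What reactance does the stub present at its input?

X_in ≈ -10.5 Ω (capacitive)

λ = v/f = 0.68·c / 722 MHz = 0.283 m
βl = 2π·l/λ = 2π × 0.467 = 168°
tan(βl) = -0.209
For a short-circuited stub, Z_in = jZ_0·tan(βl)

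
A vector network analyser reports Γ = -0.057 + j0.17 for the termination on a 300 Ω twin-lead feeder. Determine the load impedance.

Z_L ≈ 253 + j89 Ω

Z_L = Z_0·(1 + Γ)/(1 − Γ) = 300·(0.943 + j0.17)/(1.06 − j0.17)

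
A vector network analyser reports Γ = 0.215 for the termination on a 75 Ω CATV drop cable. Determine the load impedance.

Z_L ≈ 116 Ω

Z_L = Z_0·(1 + Γ)/(1 − Γ) = 75·(1.22)/(0.785)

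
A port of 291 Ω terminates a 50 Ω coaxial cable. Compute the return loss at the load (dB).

Γ = (291 − 50)/(291 + 50) = 0.707
RL = −20·log₁₀|Γ| = −20·log₁₀(0.707)

RL ≈ 3.01 dB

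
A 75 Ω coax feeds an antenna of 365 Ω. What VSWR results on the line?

VSWR ≈ 4.87

For a purely resistive load, VSWR = R_L/Z_0 or Z_0/R_L (whichever > 1) = 365/75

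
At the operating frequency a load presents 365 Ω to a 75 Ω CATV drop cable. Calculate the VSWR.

VSWR ≈ 4.87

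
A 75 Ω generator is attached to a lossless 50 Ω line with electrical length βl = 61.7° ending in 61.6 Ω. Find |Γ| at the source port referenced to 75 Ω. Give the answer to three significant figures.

tan(βl) = 1.86
Z_in = Z_0·(Z_L + jZ_0·tanβl)/(Z_0 + jZ_L·tanβl) = 44 − j7.71 Ω
Γ_s = (Z_in − Z_s)/(Z_in + Z_s) = (-31 − j7.71)/(119 − j7.71), |Γ_s| = 0.268

|Γ| ≈ 0.268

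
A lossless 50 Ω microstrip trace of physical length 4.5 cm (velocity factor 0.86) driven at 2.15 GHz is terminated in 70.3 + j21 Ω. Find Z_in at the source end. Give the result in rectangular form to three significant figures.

Z_in ≈ 35.2 + j14.4 Ω

λ = v/f = 0.86·c / 2.15 GHz = 0.12 m
βl = 2π·l/λ = 2π × 0.375 = 135°
tan(βl) = tan(135°) = -1
Z_in = Z_0·(Z_L + jZ_0·tanβl)/(Z_0 + jZ_L·tanβl)
     = 50·(70.3 − j29)/(71 − j70.3)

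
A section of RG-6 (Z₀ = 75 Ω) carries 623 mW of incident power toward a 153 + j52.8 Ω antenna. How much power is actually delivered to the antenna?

P_delivered ≈ 522 mW

|Γ| = |(78 + j52.8)/(228 + j52.8)| = 0.402
|Γ|² = 0.162
P_refl = |Γ|²·P_inc = 101 mW, P_del = (1 − |Γ|²)·P_inc = 522 mW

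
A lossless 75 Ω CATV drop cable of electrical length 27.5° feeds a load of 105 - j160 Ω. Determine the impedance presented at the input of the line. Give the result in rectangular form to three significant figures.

Z_in ≈ 26.8 − j66.6 Ω

tan(βl) = tan(27.5°) = 0.521
Z_in = Z_0·(Z_L + jZ_0·tanβl)/(Z_0 + jZ_L·tanβl)
     = 75·(105 − j121)/(158 + j54.7)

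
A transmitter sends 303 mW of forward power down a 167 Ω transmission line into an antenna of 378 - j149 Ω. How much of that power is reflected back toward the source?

P_reflected ≈ 63.3 mW

|Γ| = |(211 − j149)/(545 − j149)| = 0.457
|Γ|² = 0.209
P_refl = |Γ|²·P_inc = 63.3 mW, P_del = (1 − |Γ|²)·P_inc = 240 mW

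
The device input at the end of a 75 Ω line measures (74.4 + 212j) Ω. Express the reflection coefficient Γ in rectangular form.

Γ ≈ 0.667 + j0.473

Γ = (Z_L − Z_0)/(Z_L + Z_0) = (-0.6 + j212)/(149.4 + j212)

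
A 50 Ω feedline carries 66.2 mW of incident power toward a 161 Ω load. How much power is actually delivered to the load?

Γ = (161 − 50)/(161 + 50) = 0.526
|Γ|² = 0.277
P_refl = |Γ|²·P_inc = 18.3 mW, P_del = (1 − |Γ|²)·P_inc = 47.9 mW

P_delivered ≈ 47.9 mW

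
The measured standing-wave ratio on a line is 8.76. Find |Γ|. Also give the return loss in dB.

|Γ| = (S − 1)/(S + 1) = (8.76 − 1)/(8.76 + 1) = 7.76/9.76
RL = −20·log₁₀|Γ| = −20·log₁₀(0.795)

|Γ| ≈ 0.795; return loss ≈ 1.99 dB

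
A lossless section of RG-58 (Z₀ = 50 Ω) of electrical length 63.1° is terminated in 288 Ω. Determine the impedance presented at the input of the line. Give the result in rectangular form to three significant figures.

Z_in ≈ 10.8 − j24.4 Ω

tan(βl) = tan(63.1°) = 1.97
Z_in = Z_0·(Z_L + jZ_0·tanβl)/(Z_0 + jZ_L·tanβl)
     = 50·(288 + j98.6)/(50 + j568)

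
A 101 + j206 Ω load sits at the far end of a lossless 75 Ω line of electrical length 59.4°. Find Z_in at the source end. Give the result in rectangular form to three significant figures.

Z_in ≈ 21.1 − j78.1 Ω

tan(βl) = tan(59.4°) = 1.69
Z_in = Z_0·(Z_L + jZ_0·tanβl)/(Z_0 + jZ_L·tanβl)
     = 75·(101 + j333)/(-273 + j171)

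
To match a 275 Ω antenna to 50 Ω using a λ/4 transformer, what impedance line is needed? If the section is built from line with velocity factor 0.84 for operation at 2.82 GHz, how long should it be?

Z_qwt = √(Z_0·R_L) = √(50 × 275) = √13750
λ = 0.84·c/f = 0.0894 m, so l = λ/4 = 0.0223 m

Z_qwt ≈ 117 Ω; length ≈ 2.23 cm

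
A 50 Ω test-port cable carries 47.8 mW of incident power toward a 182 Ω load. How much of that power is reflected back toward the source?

P_reflected ≈ 15.5 mW

Γ = (182 − 50)/(182 + 50) = 0.569
|Γ|² = 0.324
P_refl = |Γ|²·P_inc = 15.5 mW, P_del = (1 − |Γ|²)·P_inc = 32.3 mW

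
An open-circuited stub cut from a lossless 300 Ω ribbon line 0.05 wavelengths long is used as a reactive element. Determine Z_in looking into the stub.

Z_in ≈ −j923 Ω

βl = 2π × 0.05 = 18°
tan(βl) = 0.325
For an open-circuited stub, Z_in = −jZ_0·cot(βl) = −jZ_0/tan(βl)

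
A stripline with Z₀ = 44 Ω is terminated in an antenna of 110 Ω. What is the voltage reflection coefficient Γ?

Γ = (Z_L − Z_0)/(Z_L + Z_0) = (110 − 44)/(110 + 44) = 66/154

Γ = 0.429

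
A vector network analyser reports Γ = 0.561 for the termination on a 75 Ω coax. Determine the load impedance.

Z_L = Z_0·(1 + Γ)/(1 − Γ) = 75·(1.56)/(0.439)

Z_L ≈ 267 Ω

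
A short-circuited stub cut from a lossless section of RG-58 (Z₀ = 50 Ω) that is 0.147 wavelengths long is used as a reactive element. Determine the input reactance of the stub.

X_in ≈ 66.2 Ω (inductive)

βl = 2π × 0.147 = 52.9°
tan(βl) = 1.32
For a short-circuited stub, Z_in = jZ_0·tan(βl)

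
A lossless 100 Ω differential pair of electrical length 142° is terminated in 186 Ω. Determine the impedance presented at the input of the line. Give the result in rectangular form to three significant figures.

Z_in ≈ 96.3 + j61.8 Ω

tan(βl) = tan(142°) = -0.781
Z_in = Z_0·(Z_L + jZ_0·tanβl)/(Z_0 + jZ_L·tanβl)
     = 100·(186 − j78.1)/(100 − j145)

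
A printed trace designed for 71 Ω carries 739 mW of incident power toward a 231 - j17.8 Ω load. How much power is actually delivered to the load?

P_delivered ≈ 530 mW

|Γ| = |(160 − j17.8)/(302 − j17.8)| = 0.532
|Γ|² = 0.283
P_refl = |Γ|²·P_inc = 209 mW, P_del = (1 − |Γ|²)·P_inc = 530 mW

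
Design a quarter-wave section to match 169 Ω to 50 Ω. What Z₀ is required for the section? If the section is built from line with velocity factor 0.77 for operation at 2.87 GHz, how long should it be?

Z_qwt ≈ 91.9 Ω; length ≈ 2.01 cm

Z_qwt = √(Z_0·R_L) = √(50 × 169) = √8450
λ = 0.77·c/f = 0.0805 m, so l = λ/4 = 0.0201 m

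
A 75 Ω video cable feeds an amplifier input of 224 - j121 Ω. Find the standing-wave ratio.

VSWR ≈ 3.94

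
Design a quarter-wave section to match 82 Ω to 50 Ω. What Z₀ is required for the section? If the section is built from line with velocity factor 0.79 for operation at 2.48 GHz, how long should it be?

Z_qwt = √(Z_0·R_L) = √(50 × 82) = √4100
λ = 0.79·c/f = 0.0956 m, so l = λ/4 = 0.0239 m

Z_qwt ≈ 64 Ω; length ≈ 2.39 cm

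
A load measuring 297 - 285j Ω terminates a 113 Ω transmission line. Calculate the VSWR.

Γ = (Z_L − Z_0)/(Z_L + Z_0) = (184 − j285)/(410 − j285)
|Γ| = 339/499 = 0.679
VSWR = (1 + |Γ|)/(1 − |Γ|) = 1.68/0.321

VSWR ≈ 5.24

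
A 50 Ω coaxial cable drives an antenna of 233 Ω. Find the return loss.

RL ≈ 3.79 dB

Γ = (233 − 50)/(233 + 50) = 0.647
RL = −20·log₁₀|Γ| = −20·log₁₀(0.647)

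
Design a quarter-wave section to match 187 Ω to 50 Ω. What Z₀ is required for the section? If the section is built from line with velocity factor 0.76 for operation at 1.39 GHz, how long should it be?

Z_qwt ≈ 96.7 Ω; length ≈ 4.1 cm

Z_qwt = √(Z_0·R_L) = √(50 × 187) = √9350
λ = 0.76·c/f = 0.164 m, so l = λ/4 = 0.041 m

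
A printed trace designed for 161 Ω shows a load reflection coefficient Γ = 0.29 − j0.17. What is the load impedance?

Z_L = Z_0·(1 + Γ)/(1 − Γ) = 161·(1.29 − j0.17)/(0.71 + j0.17)

Z_L ≈ 268 − j103 Ω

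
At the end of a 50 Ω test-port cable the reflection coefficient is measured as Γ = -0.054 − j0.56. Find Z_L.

Z_L ≈ 24 − j39.3 Ω

Z_L = Z_0·(1 + Γ)/(1 − Γ) = 50·(0.946 − j0.56)/(1.05 + j0.56)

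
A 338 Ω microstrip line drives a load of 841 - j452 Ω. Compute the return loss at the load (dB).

Γ = (503 − j452)/(1179 − j452), |Γ| = 0.536
RL = −20·log₁₀|Γ| = −20·log₁₀(0.536)

RL ≈ 5.42 dB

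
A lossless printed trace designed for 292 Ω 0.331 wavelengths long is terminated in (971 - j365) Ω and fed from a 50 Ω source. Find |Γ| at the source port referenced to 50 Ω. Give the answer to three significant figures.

βl = 2π × 0.331 = 119°
tan(βl) = -1.79
Z_in = Z_0·(Z_L + jZ_0·tanβl)/(Z_0 + jZ_L·tanβl) = 110 + j186 Ω
Γ_s = (Z_in − Z_s)/(Z_in + Z_s) = (60.4 + j186)/(160 + j186), |Γ_s| = 0.796

|Γ| ≈ 0.796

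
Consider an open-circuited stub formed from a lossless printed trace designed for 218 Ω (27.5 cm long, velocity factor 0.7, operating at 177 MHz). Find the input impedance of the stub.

λ = v/f = 0.7·c / 177 MHz = 1.19 m
βl = 2π·l/λ = 2π × 0.232 = 83.4°
tan(βl) = 8.7
For an open-circuited stub, Z_in = −jZ_0·cot(βl) = −jZ_0/tan(βl)

Z_in ≈ −j25.1 Ω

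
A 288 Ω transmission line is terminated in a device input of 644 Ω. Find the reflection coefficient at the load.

Γ = 0.382

Γ = (Z_L − Z_0)/(Z_L + Z_0) = (644 − 288)/(644 + 288) = 356/932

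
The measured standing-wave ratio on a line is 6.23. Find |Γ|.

|Γ| = (S − 1)/(S + 1) = (6.23 − 1)/(6.23 + 1) = 5.23/7.23

|Γ| ≈ 0.723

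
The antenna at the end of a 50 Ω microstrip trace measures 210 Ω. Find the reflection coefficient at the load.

Γ = (Z_L − Z_0)/(Z_L + Z_0) = (210 − 50)/(210 + 50) = 160/260

Γ = 0.615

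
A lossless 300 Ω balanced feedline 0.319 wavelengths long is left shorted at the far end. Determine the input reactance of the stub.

βl = 2π × 0.319 = 115°
tan(βl) = -2.16
For a shorted stub, Z_in = jZ_0·tan(βl)

X_in ≈ -648 Ω (capacitive)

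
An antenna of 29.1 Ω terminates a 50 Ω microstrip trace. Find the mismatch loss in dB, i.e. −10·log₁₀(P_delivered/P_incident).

mismatch loss ≈ 0.314 dB

Γ = (29.1 − 50)/(29.1 + 50) = -0.264
|Γ|² = 0.0698, so P_del/P_inc = 1 − |Γ|² = 0.93
ML = −10·log₁₀(1 − |Γ|²)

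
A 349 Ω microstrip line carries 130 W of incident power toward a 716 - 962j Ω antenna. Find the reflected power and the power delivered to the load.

P_reflected ≈ 66.9 W; P_delivered ≈ 63.1 W

|Γ| = |(367 − j962)/(1065 − j962)| = 0.717
|Γ|² = 0.515
P_refl = |Γ|²·P_inc = 66.9 W, P_del = (1 − |Γ|²)·P_inc = 63.1 W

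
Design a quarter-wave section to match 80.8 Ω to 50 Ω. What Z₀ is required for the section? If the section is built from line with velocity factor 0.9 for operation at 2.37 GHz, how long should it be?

Z_qwt ≈ 63.6 Ω; length ≈ 2.85 cm

Z_qwt = √(Z_0·R_L) = √(50 × 80.8) = √4040
λ = 0.9·c/f = 0.114 m, so l = λ/4 = 0.0285 m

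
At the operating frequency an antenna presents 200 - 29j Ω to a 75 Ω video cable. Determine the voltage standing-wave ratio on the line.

Γ = (Z_L − Z_0)/(Z_L + Z_0) = (125 − j29)/(275 − j29)
|Γ| = 128/277 = 0.464
VSWR = (1 + |Γ|)/(1 − |Γ|) = 1.46/0.536

VSWR ≈ 2.73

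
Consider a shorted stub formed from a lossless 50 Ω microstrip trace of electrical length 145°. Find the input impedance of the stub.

tan(βl) = -0.7
For a shorted stub, Z_in = jZ_0·tan(βl)

Z_in ≈ −j35 Ω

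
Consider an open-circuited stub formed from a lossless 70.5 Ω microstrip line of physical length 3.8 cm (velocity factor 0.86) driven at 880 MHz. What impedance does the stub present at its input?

λ = v/f = 0.86·c / 880 MHz = 0.293 m
βl = 2π·l/λ = 2π × 0.13 = 46.7°
tan(βl) = 1.06
For an open-circuited stub, Z_in = −jZ_0·cot(βl) = −jZ_0/tan(βl)

Z_in ≈ −j66.5 Ω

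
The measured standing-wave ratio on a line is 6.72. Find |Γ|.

|Γ| = (S − 1)/(S + 1) = (6.72 − 1)/(6.72 + 1) = 5.72/7.72

|Γ| ≈ 0.741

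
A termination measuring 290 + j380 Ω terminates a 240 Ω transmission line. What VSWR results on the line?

VSWR ≈ 3.85

Γ = (Z_L − Z_0)/(Z_L + Z_0) = (50 + j380)/(530 + j380)
|Γ| = 383/652 = 0.588
VSWR = (1 + |Γ|)/(1 − |Γ|) = 1.59/0.412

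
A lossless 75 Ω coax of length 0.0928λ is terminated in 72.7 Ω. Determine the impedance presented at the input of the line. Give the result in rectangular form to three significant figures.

βl = 2π × 0.0928 = 33.4°
tan(βl) = tan(33.4°) = 0.66
Z_in = Z_0·(Z_L + jZ_0·tanβl)/(Z_0 + jZ_L·tanβl)
     = 75·(72.7 + j49.5)/(75 + j48)

Z_in ≈ 74.1 + j2.12 Ω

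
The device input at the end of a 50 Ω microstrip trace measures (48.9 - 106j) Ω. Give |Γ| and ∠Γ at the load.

Γ = (Z_L − Z_0)/(Z_L + Z_0) = (-1.1 − j106)/(98.9 − j106)
|Γ| = 106/145 = 0.731

Γ ≈ 0.731 ∠ -43.6°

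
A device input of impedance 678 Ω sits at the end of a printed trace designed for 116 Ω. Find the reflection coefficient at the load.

Γ = 0.708

Γ = (Z_L − Z_0)/(Z_L + Z_0) = (678 − 116)/(678 + 116) = 562/794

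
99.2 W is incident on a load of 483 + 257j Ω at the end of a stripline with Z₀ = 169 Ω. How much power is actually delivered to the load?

|Γ| = |(314 + j257)/(652 + j257)| = 0.579
|Γ|² = 0.335
P_refl = |Γ|²·P_inc = 33.3 W, P_del = (1 − |Γ|²)·P_inc = 65.9 W

P_delivered ≈ 65.9 W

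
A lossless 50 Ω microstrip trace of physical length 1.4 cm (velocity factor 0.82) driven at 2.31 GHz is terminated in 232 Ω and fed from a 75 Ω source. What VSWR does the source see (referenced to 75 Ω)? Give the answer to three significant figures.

λ = v/f = 0.82·c / 2.31 GHz = 0.106 m
βl = 2π·l/λ = 2π × 0.131 = 47.3°
tan(βl) = 1.08
Z_in = Z_0·(Z_L + jZ_0·tanβl)/(Z_0 + jZ_L·tanβl) = 19.2 − j42.3 Ω
Γ_s = (Z_in − Z_s)/(Z_in + Z_s) = (-55.8 − j42.3)/(94.2 − j42.3), |Γ_s| = 0.678
VSWR = (1 + |Γ_s|)/(1 − |Γ_s|)

VSWR ≈ 5.22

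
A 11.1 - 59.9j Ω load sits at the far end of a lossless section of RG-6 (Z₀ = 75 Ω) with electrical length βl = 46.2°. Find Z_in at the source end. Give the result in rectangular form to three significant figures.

Z_in ≈ 6.85 + j9.41 Ω

tan(βl) = tan(46.2°) = 1.04
Z_in = Z_0·(Z_L + jZ_0·tanβl)/(Z_0 + jZ_L·tanβl)
     = 75·(11.1 + j18.3)/(137 + j11.6)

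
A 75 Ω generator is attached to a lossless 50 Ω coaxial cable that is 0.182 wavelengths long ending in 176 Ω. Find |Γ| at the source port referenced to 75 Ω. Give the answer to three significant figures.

βl = 2π × 0.182 = 65.5°
tan(βl) = 2.2
Z_in = Z_0·(Z_L + jZ_0·tanβl)/(Z_0 + jZ_L·tanβl) = 16.9 − j20.6 Ω
Γ_s = (Z_in − Z_s)/(Z_in + Z_s) = (-58.1 − j20.6)/(91.9 − j20.6), |Γ_s| = 0.655

|Γ| ≈ 0.655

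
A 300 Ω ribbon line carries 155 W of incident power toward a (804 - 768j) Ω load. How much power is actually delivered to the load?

|Γ| = |(504 − j768)/(1104 − j768)| = 0.683
|Γ|² = 0.467
P_refl = |Γ|²·P_inc = 72.3 W, P_del = (1 − |Γ|²)·P_inc = 82.7 W

P_delivered ≈ 82.7 W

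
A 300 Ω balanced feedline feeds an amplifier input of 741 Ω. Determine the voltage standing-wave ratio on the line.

For a purely resistive load, VSWR = R_L/Z_0 or Z_0/R_L (whichever > 1) = 741/300

VSWR ≈ 2.47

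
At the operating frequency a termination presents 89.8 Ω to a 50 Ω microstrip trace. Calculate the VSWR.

VSWR ≈ 1.8

Γ = (89.8 − 50)/(89.8 + 50) = 0.285
VSWR = (1 + 0.285)/(1 − 0.285)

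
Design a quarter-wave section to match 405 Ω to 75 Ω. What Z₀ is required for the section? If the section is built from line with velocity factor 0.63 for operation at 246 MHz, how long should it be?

Z_qwt = √(Z_0·R_L) = √(75 × 405) = √30380
λ = 0.63·c/f = 0.768 m, so l = λ/4 = 0.192 m

Z_qwt ≈ 174 Ω; length ≈ 19.2 cm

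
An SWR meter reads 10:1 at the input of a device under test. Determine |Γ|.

|Γ| = (S − 1)/(S + 1) = (10 − 1)/(10 + 1) = 9/11

|Γ| ≈ 0.818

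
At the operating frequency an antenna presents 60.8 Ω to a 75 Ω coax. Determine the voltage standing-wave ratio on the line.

VSWR ≈ 1.23

For a purely resistive load, VSWR = R_L/Z_0 or Z_0/R_L (whichever > 1) = 75/60.8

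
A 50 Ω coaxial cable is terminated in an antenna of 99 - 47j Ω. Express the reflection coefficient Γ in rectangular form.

Γ ≈ 0.39 − j0.193

Γ = (Z_L − Z_0)/(Z_L + Z_0) = (49 − j47)/(149 − j47)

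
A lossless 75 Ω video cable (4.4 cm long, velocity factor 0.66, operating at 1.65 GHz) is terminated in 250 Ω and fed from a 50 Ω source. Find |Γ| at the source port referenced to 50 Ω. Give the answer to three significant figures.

λ = v/f = 0.66·c / 1.65 GHz = 0.12 m
βl = 2π·l/λ = 2π × 0.367 = 132°
tan(βl) = -1.11
Z_in = Z_0·(Z_L + jZ_0·tanβl)/(Z_0 + jZ_L·tanβl) = 38 + j57.3 Ω
Γ_s = (Z_in − Z_s)/(Z_in + Z_s) = (-12 + j57.3)/(88 + j57.3), |Γ_s| = 0.558

|Γ| ≈ 0.558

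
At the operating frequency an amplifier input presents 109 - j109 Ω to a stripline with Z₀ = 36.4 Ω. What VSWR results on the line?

Γ = (Z_L − Z_0)/(Z_L + Z_0) = (72.6 − j109)/(145.4 − j109)
|Γ| = 131/182 = 0.721
VSWR = (1 + |Γ|)/(1 − |Γ|) = 1.72/0.279

VSWR ≈ 6.16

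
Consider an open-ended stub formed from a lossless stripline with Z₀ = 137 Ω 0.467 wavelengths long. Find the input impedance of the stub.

βl = 2π × 0.467 = 168°
tan(βl) = -0.21
For an open-ended stub, Z_in = −jZ_0·cot(βl) = −jZ_0/tan(βl)

Z_in ≈ +j651 Ω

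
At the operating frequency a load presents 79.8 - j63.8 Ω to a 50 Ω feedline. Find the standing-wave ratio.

Γ = (Z_L − Z_0)/(Z_L + Z_0) = (29.8 − j63.8)/(129.8 − j63.8)
|Γ| = 70.4/145 = 0.487
VSWR = (1 + |Γ|)/(1 − |Γ|) = 1.49/0.513

VSWR ≈ 2.9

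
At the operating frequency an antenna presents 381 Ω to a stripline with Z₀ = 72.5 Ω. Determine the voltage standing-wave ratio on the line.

VSWR ≈ 5.26

Γ = (381 − 72.5)/(381 + 72.5) = 0.68
VSWR = (1 + 0.68)/(1 − 0.68)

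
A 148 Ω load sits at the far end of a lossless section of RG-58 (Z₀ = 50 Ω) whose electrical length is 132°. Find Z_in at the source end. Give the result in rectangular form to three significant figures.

tan(βl) = tan(132°) = -1.11
Z_in = Z_0·(Z_L + jZ_0·tanβl)/(Z_0 + jZ_L·tanβl)
     = 50·(148 − j55.5)/(50 − j164)

Z_in ≈ 28 + j36.5 Ω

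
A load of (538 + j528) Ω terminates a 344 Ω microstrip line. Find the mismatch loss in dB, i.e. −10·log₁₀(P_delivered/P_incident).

mismatch loss ≈ 1.55 dB

Γ = (194 + j528)/(882 + j528), |Γ| = 0.547
|Γ|² = 0.299, so P_del/P_inc = 1 − |Γ|² = 0.701
ML = −10·log₁₀(1 − |Γ|²)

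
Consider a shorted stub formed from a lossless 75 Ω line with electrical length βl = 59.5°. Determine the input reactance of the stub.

tan(βl) = 1.7
For a shorted stub, Z_in = jZ_0·tan(βl)

X_in ≈ 127 Ω (inductive)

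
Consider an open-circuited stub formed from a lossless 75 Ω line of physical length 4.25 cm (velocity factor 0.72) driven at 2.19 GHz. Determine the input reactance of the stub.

λ = v/f = 0.72·c / 2.19 GHz = 0.0986 m
βl = 2π·l/λ = 2π × 0.431 = 155°
tan(βl) = -0.464
For an open-circuited stub, Z_in = −jZ_0·cot(βl) = −jZ_0/tan(βl)

X_in ≈ 162 Ω (inductive)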